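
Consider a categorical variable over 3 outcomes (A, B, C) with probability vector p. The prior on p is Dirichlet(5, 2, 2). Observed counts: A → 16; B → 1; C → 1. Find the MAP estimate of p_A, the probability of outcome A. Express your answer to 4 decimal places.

The posterior is Dirichlet(αᵢ + nᵢ) = Dirichlet(21, 3, 3).
For a Dirichlet(a₁,…,a_K) with all aᵢ > 1, the mode has j-th component (aⱼ − 1)/(Σaᵢ − K).
Here Σaᵢ = 27 and K = 3, so p_A = (21 − 1)/(27 − 3) = 20/24 ≈ 0.8333.

MAP estimate of p_A = 0.8333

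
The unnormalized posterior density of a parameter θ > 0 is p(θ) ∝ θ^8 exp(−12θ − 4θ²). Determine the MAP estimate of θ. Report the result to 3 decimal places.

ℓ'(θ) = 8/θ − 12 − 8θ. Setting this to zero and multiplying by θ: 8θ² + 12θ − 8 = 0.
θ = (−12 + √(12² + 4·8·8)) / (2·8) = (−12 + √400) / 16 = (−12 + 20)/16 = 1/2.
ℓ''(θ) = −8/θ² − 8 < 0, confirming a maximum.

θ̂_MAP = 0.500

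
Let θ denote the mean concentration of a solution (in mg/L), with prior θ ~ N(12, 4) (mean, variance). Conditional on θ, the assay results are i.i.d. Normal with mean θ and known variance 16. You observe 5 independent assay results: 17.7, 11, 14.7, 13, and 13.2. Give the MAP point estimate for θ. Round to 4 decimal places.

n = 5; x̄ = (17.7 + 11 + 14.7 + 13 + 13.2)/5 = 69.6/5 = 13.92.
For a Normal prior and Normal likelihood with known variance, the posterior is Normal; its mode equals its mean, the precision-weighted average.
Prior precision 1/σ₀² = 1/4 = 0.25; data precision n/σ² = 5/16 = 0.3125.
θ̂ = (0.25·12 + 0.3125·13.92) / (0.25 + 0.3125) = 7.35/0.5625 = 196/15 ≈ 13.0667.

θ̂_MAP = 13.0667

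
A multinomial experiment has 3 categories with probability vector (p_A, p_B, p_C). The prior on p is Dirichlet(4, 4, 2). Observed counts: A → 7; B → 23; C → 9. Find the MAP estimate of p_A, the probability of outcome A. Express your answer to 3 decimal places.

MAP estimate of p_A = 0.217

The posterior is Dirichlet(αᵢ + nᵢ) = Dirichlet(11, 27, 11).
For a Dirichlet(a₁,…,a_K) with all aᵢ > 1, the mode has j-th component (aⱼ − 1)/(Σaᵢ − K).
Here Σaᵢ = 49 and K = 3, so p_A = (11 − 1)/(49 − 3) = 10/46 ≈ 0.217.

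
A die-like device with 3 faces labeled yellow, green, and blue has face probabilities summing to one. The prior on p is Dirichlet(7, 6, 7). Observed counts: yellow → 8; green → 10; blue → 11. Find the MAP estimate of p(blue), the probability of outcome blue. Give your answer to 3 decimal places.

The posterior is Dirichlet(αᵢ + nᵢ) = Dirichlet(15, 16, 18).
For a Dirichlet(a₁,…,a_K) with all aᵢ > 1, the mode has j-th component (aⱼ − 1)/(Σaᵢ − K).
Here Σaᵢ = 49 and K = 3, so p(blue) = (18 − 1)/(49 − 3) = 17/46 ≈ 0.370.

MAP estimate of p(blue) = 0.370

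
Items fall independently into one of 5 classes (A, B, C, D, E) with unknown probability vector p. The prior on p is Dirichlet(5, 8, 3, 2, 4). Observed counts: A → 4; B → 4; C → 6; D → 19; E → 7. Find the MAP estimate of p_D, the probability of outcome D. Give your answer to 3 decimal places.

MAP estimate of p_D = 0.351

The posterior is Dirichlet(αᵢ + nᵢ) = Dirichlet(9, 12, 9, 21, 11).
For a Dirichlet(a₁,…,a_K) with all aᵢ > 1, the mode has j-th component (aⱼ − 1)/(Σaᵢ − K).
Here Σaᵢ = 62 and K = 5, so p_D = (21 − 1)/(62 − 5) = 20/57 ≈ 0.351.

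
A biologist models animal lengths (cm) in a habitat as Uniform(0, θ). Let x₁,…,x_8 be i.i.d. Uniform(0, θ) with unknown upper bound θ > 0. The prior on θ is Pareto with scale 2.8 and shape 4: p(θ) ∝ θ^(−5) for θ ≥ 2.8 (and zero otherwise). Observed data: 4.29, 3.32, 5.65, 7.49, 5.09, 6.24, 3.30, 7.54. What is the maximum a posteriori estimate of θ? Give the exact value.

θ̂_MAP = 7.54

The Uniform(0, θ) likelihood is θ^(−n) for θ ≥ max(xᵢ), zero otherwise. Here max(xᵢ) = 7.54.
Posterior ∝ θ^(−5) · θ^(−8) = θ^(−13) on θ ≥ max(2.8, 7.54) = 7.54.
This density is strictly decreasing in θ, so the posterior mode lies at the lower boundary of the support.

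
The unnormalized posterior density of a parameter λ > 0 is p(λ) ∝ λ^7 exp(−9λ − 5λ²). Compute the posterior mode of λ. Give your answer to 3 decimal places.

λ̂_MAP = 0.500

ℓ'(λ) = 7/λ − 9 − 10λ. Setting this to zero and multiplying by λ: 10λ² + 9λ − 7 = 0.
λ = (−9 + √(9² + 4·10·7)) / (2·10) = (−9 + √361) / 20 = (−9 + 19)/20 = 1/2.
ℓ''(λ) = −7/λ² − 10 < 0, confirming a maximum.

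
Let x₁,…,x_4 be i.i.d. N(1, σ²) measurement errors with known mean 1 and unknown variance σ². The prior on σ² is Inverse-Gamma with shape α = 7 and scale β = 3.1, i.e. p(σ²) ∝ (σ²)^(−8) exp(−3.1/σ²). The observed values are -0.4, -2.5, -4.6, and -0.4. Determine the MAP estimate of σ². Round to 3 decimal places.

σ̂²_MAP = 2.687

Sum of squared deviations about the known mean: SS = (-0.4−1)² + (-2.5−1)² + (-4.6−1)² + (-0.4−1)² = 47.53.
The Normal likelihood contributes (σ²)^(−n/2) exp(−SS/(2σ²)), so the posterior is Inverse-Gamma(α + n/2, β + SS/2) = Inverse-Gamma(9, 26.865).
The mode of Inverse-Gamma(a, b) is b/(a+1) = 26.865/10 ≈ 2.687.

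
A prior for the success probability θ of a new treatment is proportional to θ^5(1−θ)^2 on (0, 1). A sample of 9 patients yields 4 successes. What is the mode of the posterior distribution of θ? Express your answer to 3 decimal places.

θ̂_MAP = 0.563

The prior density ∝ θ^5(1−θ)^2 is the kernel of Beta(6, 3).
Data: 4 successes in 9 trials. The binomial likelihood contributes θ^4(1−θ)^5, so the posterior is Beta(6+4, 3+5) = Beta(10, 8).
For Beta(a, b) with a, b > 1 the mode is (a−1)/(a+b−2) = 9/16 ≈ 0.563.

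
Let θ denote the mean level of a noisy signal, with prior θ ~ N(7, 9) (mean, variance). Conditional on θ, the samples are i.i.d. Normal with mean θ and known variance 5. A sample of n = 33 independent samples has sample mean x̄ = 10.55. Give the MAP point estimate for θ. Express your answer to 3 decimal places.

θ̂_MAP = 10.491

n = 33, x̄ = 10.55.
For a Normal prior and Normal likelihood with known variance, the posterior is Normal; its mode equals its mean, the precision-weighted average.
Prior precision 1/σ₀² = 1/9; data precision n/σ² = 33/5 = 6.6.
θ̂ = ((1/9)·7 + 6.6·10.55) / (1/9 + 6.6) = (63367/900)/(302/45) = 63367/6040 ≈ 10.491.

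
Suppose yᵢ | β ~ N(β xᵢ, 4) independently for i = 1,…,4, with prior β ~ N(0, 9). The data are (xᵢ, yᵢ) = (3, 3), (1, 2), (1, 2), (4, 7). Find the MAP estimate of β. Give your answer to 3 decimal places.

log p(β | y) = −Σ(yᵢ − βxᵢ)²/(2·4) − β²/(2·9) + const.
Setting the derivative to zero: Σxᵢ(yᵢ − βxᵢ)/4 − β/9 = 0, so β = Σxᵢyᵢ / (Σxᵢ² + σ²/τ²).
Σxᵢyᵢ = 3·3 + 1·2 + 1·2 + 4·7 = 41; Σxᵢ² = 27; σ²/τ² = 4/9.
β̂_MAP = 41 / (27 + 4/9) = 41/(247/9) = 369/247 ≈ 1.494.

β̂_MAP = 1.494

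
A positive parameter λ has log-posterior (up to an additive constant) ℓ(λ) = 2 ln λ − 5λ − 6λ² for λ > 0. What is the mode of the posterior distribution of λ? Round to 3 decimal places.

ℓ'(λ) = 2/λ − 5 − 12λ. Setting this to zero and multiplying by λ: 12λ² + 5λ − 2 = 0.
λ = (−5 + √(5² + 4·12·2)) / (2·12) = (−5 + √121) / 24 = (−5 + 11)/24 = 1/4.
ℓ''(λ) = −2/λ² − 12 < 0, confirming a maximum.

λ̂_MAP = 0.250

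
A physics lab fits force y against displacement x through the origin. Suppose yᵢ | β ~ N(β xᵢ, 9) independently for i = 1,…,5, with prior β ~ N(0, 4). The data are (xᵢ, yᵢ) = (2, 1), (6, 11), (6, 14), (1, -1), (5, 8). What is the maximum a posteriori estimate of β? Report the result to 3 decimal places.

β̂_MAP = 1.832

log p(β | y) = −Σ(yᵢ − βxᵢ)²/(2·9) − β²/(2·4) + const.
Setting the derivative to zero: Σxᵢ(yᵢ − βxᵢ)/9 − β/4 = 0, so β = Σxᵢyᵢ / (Σxᵢ² + σ²/τ²).
Σxᵢyᵢ = 2·1 + 6·11 + 6·14 + 1·(-1) + 5·8 = 191; Σxᵢ² = 102; σ²/τ² = 2.25.
β̂_MAP = 191 / (102 + 2.25) = 191/104.25 ≈ 1.832.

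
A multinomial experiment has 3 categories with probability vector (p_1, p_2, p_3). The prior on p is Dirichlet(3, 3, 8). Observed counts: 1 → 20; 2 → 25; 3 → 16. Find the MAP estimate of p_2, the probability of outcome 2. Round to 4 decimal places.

The posterior is Dirichlet(αᵢ + nᵢ) = Dirichlet(23, 28, 24).
For a Dirichlet(a₁,…,a_K) with all aᵢ > 1, the mode has j-th component (aⱼ − 1)/(Σaᵢ − K).
Here Σaᵢ = 75 and K = 3, so p_2 = (28 − 1)/(75 − 3) = 27/72 ≈ 0.3750.

MAP estimate: 0.3750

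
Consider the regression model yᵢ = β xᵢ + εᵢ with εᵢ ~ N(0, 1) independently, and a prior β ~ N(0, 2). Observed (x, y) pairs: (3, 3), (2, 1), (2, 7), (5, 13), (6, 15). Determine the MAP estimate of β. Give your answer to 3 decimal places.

β̂_MAP = 2.293

log p(β | y) = −Σ(yᵢ − βxᵢ)²/(2·1) − β²/(2·2) + const.
Setting the derivative to zero: Σxᵢ(yᵢ − βxᵢ)/1 − β/2 = 0, so β = Σxᵢyᵢ / (Σxᵢ² + σ²/τ²).
Σxᵢyᵢ = 3·3 + 2·1 + 2·7 + 5·13 + 6·15 = 180; Σxᵢ² = 78; σ²/τ² = 0.5.
β̂_MAP = 180 / (78 + 0.5) = 180/78.5 ≈ 2.293.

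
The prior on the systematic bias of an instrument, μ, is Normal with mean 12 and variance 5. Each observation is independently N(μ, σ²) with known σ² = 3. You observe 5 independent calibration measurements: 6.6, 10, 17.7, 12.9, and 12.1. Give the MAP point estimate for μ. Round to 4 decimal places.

n = 5; x̄ = (6.6 + 10 + 17.7 + 12.9 + 12.1)/5 = 59.3/5 = 11.86.
For a Normal prior and Normal likelihood with known variance, the posterior is Normal; its mode equals its mean, the precision-weighted average.
Prior precision 1/σ₀² = 1/5 = 0.2; data precision n/σ² = 5/3.
μ̂ = (0.2·12 + (5/3)·11.86) / (0.2 + 5/3) = (133/6)/(28/15) = 11.8750.

μ̂_MAP = 11.8750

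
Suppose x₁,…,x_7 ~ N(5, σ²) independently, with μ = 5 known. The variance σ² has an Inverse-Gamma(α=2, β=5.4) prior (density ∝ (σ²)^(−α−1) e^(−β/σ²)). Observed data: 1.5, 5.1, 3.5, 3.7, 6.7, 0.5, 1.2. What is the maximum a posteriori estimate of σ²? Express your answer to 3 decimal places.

Sum of squared deviations about the known mean: SS = (1.5−5)² + (5.1−5)² + (3.5−5)² + (3.7−5)² + (6.7−5)² + (0.5−5)² + (1.2−5)² = 53.78.
The Normal likelihood contributes (σ²)^(−n/2) exp(−SS/(2σ²)), so the posterior is Inverse-Gamma(α + n/2, β + SS/2) = Inverse-Gamma(5.5, 32.29).
The mode of Inverse-Gamma(a, b) is b/(a+1) = 32.29/6.5 ≈ 4.968.

σ̂²_MAP = 4.968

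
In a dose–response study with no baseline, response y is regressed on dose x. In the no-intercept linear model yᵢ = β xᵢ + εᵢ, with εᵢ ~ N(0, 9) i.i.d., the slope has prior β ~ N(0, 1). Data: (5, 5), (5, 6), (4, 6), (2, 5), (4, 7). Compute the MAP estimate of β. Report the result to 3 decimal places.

β̂_MAP = 1.232

log p(β | y) = −Σ(yᵢ − βxᵢ)²/(2·9) − β²/(2·1) + const.
Setting the derivative to zero: Σxᵢ(yᵢ − βxᵢ)/9 − β/1 = 0, so β = Σxᵢyᵢ / (Σxᵢ² + σ²/τ²).
Σxᵢyᵢ = 5·5 + 5·6 + 4·6 + 2·5 + 4·7 = 117; Σxᵢ² = 86; σ²/τ² = 9.
β̂_MAP = 117 / (86 + 9) = 117/95 ≈ 1.232.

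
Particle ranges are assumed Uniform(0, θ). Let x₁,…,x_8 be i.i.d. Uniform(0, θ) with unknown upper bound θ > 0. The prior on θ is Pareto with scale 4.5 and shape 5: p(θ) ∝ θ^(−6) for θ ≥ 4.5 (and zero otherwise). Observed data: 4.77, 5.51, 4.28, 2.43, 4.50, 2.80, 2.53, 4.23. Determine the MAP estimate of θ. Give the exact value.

θ̂_MAP = 5.51

The Uniform(0, θ) likelihood is θ^(−n) for θ ≥ max(xᵢ), zero otherwise. Here max(xᵢ) = 5.51.
Posterior ∝ θ^(−6) · θ^(−8) = θ^(−14) on θ ≥ max(4.5, 5.51) = 5.51.
This density is strictly decreasing in θ, so the posterior mode lies at the lower boundary of the support.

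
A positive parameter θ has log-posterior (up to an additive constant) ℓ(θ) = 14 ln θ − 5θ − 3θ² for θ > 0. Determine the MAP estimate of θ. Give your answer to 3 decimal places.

ℓ'(θ) = 14/θ − 5 − 6θ. Setting this to zero and multiplying by θ: 6θ² + 5θ − 14 = 0.
θ = (−5 + √(5² + 4·6·14)) / (2·6) = (−5 + √361) / 12 = (−5 + 19)/12 = 7/6.
ℓ''(θ) = −14/θ² − 6 < 0, confirming a maximum.

θ̂_MAP = 1.167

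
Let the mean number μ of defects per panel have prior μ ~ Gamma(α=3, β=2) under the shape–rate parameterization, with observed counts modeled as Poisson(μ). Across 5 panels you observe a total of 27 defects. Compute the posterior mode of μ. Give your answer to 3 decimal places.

μ̂_MAP = 4.143

Σxᵢ = 27, n = 5.
Posterior ∝ μ^2e^(−2μ) · μ^27e^(−5μ) = μ^29e^(−7μ), i.e. Gamma(shape=30, rate=7).
The mode of a Gamma(a, b) with a ≥ 1 (shape–rate) is (a−1)/b = 29/7 ≈ 4.143.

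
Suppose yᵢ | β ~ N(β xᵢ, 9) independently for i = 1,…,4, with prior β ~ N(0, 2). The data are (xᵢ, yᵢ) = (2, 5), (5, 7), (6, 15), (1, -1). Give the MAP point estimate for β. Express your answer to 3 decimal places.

log p(β | y) = −Σ(yᵢ − βxᵢ)²/(2·9) − β²/(2·2) + const.
Setting the derivative to zero: Σxᵢ(yᵢ − βxᵢ)/9 − β/2 = 0, so β = Σxᵢyᵢ / (Σxᵢ² + σ²/τ²).
Σxᵢyᵢ = 2·5 + 5·7 + 6·15 + 1·(-1) = 134; Σxᵢ² = 66; σ²/τ² = 4.5.
β̂_MAP = 134 / (66 + 4.5) = 134/70.5 ≈ 1.901.

β̂_MAP = 1.901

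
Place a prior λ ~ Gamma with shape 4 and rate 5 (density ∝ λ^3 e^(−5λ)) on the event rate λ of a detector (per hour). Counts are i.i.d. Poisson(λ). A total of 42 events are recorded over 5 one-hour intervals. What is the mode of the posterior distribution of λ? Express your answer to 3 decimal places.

λ̂_MAP = 4.500

Σxᵢ = 42, n = 5.
Posterior ∝ λ^3e^(−5λ) · λ^42e^(−5λ) = λ^45e^(−10λ), i.e. Gamma(shape=46, rate=10).
The mode of a Gamma(a, b) with a ≥ 1 (shape–rate) is (a−1)/b = 45/10 ≈ 4.500.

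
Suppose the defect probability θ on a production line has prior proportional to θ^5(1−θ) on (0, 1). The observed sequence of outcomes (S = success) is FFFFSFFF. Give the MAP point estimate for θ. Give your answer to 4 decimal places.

θ̂_MAP = 0.4286

The prior density ∝ θ^5(1−θ)^1 is the kernel of Beta(6, 2).
Data: 1 success in 8 trials (from the sequence). The binomial likelihood contributes θ(1−θ)^7, so the posterior is Beta(6+1, 2+7) = Beta(7, 9).
For Beta(a, b) with a, b > 1 the mode is (a−1)/(a+b−2) = 6/14 ≈ 0.4286.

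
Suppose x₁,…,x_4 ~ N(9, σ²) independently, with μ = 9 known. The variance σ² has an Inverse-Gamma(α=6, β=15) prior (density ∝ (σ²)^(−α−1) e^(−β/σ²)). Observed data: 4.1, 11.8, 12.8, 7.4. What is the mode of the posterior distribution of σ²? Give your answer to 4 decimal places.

σ̂²_MAP = 4.3806

Sum of squared deviations about the known mean: SS = (4.1−9)² + (11.8−9)² + (12.8−9)² + (7.4−9)² = 48.85.
The Normal likelihood contributes (σ²)^(−n/2) exp(−SS/(2σ²)), so the posterior is Inverse-Gamma(α + n/2, β + SS/2) = Inverse-Gamma(8, 39.425).
The mode of Inverse-Gamma(a, b) is b/(a+1) = 39.425/9 ≈ 4.3806.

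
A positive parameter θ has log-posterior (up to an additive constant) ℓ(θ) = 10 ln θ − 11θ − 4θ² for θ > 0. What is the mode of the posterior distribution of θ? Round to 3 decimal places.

θ̂_MAP = 0.625

ℓ'(θ) = 10/θ − 11 − 8θ. Setting this to zero and multiplying by θ: 8θ² + 11θ − 10 = 0.
θ = (−11 + √(11² + 4·8·10)) / (2·8) = (−11 + √441) / 16 = (−11 + 21)/16 = 5/8.
ℓ''(θ) = −10/θ² − 8 < 0, confirming a maximum.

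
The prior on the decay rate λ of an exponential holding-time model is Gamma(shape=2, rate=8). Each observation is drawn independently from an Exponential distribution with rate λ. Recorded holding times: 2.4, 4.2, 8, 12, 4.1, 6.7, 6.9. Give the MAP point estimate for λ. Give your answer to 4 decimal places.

The Exponential(rate=λ) likelihood is ∝ λ^n e^(−λΣtᵢ). Here n = 7 and Σtᵢ = 2.4 + 4.2 + 8 + 12 + 4.1 + 6.7 + 6.9 = 44.3.
Posterior ∝ λe^(−8λ) · λ^7e^(−44.3λ) = λ^8e^(−52.3λ), i.e. Gamma(9, 52.3).
Mode = (a−1)/b = 8/52.3 ≈ 0.1530.

λ̂_MAP = 0.1530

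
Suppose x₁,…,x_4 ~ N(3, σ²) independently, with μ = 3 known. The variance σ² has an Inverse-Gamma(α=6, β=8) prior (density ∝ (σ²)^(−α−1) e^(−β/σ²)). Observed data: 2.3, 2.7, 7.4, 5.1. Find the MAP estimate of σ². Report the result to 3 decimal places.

Sum of squared deviations about the known mean: SS = (2.3−3)² + (2.7−3)² + (7.4−3)² + (5.1−3)² = 24.35.
The Normal likelihood contributes (σ²)^(−n/2) exp(−SS/(2σ²)), so the posterior is Inverse-Gamma(α + n/2, β + SS/2) = Inverse-Gamma(8, 20.175).
The mode of Inverse-Gamma(a, b) is b/(a+1) = 20.175/9 ≈ 2.242.

σ̂²_MAP = 2.242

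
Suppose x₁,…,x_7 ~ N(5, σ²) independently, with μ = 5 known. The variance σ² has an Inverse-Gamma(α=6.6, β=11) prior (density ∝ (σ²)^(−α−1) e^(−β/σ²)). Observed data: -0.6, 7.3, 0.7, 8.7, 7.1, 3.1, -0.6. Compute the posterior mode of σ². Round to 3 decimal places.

σ̂²_MAP = 5.865

Sum of squared deviations about the known mean: SS = (-0.6−5)² + (7.3−5)² + (0.7−5)² + (8.7−5)² + (7.1−5)² + (3.1−5)² + (-0.6−5)² = 108.21.
The Normal likelihood contributes (σ²)^(−n/2) exp(−SS/(2σ²)), so the posterior is Inverse-Gamma(α + n/2, β + SS/2) = Inverse-Gamma(10.1, 65.105).
The mode of Inverse-Gamma(a, b) is b/(a+1) = 65.105/11.1 ≈ 5.865.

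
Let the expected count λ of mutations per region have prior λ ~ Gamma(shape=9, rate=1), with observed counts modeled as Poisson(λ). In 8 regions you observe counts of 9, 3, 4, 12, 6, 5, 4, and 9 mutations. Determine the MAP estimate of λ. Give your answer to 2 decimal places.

Σxᵢ = 9+3+4+12+6+5+4+9 = 52, with n = 8.
Posterior ∝ λ^8e^(−1λ) · λ^52e^(−8λ) = λ^60e^(−9λ), i.e. Gamma(shape=61, rate=9).
The mode of a Gamma(a, b) with a ≥ 1 (shape–rate) is (a−1)/b = 60/9 ≈ 6.67.

λ̂_MAP = 6.67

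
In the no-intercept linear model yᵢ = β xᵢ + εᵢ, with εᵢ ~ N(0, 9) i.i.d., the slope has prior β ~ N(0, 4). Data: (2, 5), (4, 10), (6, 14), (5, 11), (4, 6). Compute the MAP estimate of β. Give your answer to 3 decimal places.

β̂_MAP = 2.146

log p(β | y) = −Σ(yᵢ − βxᵢ)²/(2·9) − β²/(2·4) + const.
Setting the derivative to zero: Σxᵢ(yᵢ − βxᵢ)/9 − β/4 = 0, so β = Σxᵢyᵢ / (Σxᵢ² + σ²/τ²).
Σxᵢyᵢ = 2·5 + 4·10 + 6·14 + 5·11 + 4·6 = 213; Σxᵢ² = 97; σ²/τ² = 2.25.
β̂_MAP = 213 / (97 + 2.25) = 213/99.25 ≈ 2.146.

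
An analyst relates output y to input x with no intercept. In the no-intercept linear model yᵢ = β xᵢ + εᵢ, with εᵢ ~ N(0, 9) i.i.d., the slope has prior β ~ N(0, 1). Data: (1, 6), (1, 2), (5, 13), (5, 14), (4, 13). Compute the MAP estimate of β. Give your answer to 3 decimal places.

β̂_MAP = 2.532

log p(β | y) = −Σ(yᵢ − βxᵢ)²/(2·9) − β²/(2·1) + const.
Setting the derivative to zero: Σxᵢ(yᵢ − βxᵢ)/9 − β/1 = 0, so β = Σxᵢyᵢ / (Σxᵢ² + σ²/τ²).
Σxᵢyᵢ = 1·6 + 1·2 + 5·13 + 5·14 + 4·13 = 195; Σxᵢ² = 68; σ²/τ² = 9.
β̂_MAP = 195 / (68 + 9) = 195/77 ≈ 2.532.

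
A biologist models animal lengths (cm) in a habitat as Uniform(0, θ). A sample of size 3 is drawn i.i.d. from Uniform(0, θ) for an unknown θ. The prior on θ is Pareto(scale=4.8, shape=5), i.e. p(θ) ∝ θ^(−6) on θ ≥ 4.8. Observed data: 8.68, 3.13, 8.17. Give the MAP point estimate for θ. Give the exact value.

The Uniform(0, θ) likelihood is θ^(−n) for θ ≥ max(xᵢ), zero otherwise. Here max(xᵢ) = 8.68.
Posterior ∝ θ^(−6) · θ^(−3) = θ^(−9) on θ ≥ max(4.8, 8.68) = 8.68.
This density is strictly decreasing in θ, so the posterior mode lies at the lower boundary of the support.

θ̂_MAP = 8.68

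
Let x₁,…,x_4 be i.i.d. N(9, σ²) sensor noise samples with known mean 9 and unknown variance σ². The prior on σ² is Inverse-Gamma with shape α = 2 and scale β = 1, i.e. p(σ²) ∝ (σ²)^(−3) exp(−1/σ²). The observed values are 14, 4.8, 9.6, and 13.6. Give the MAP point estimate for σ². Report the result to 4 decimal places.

σ̂²_MAP = 6.6160

Sum of squared deviations about the known mean: SS = (14−9)² + (4.8−9)² + (9.6−9)² + (13.6−9)² = 64.16.
The Normal likelihood contributes (σ²)^(−n/2) exp(−SS/(2σ²)), so the posterior is Inverse-Gamma(α + n/2, β + SS/2) = Inverse-Gamma(4, 33.08).
The mode of Inverse-Gamma(a, b) is b/(a+1) = 33.08/5 ≈ 6.6160.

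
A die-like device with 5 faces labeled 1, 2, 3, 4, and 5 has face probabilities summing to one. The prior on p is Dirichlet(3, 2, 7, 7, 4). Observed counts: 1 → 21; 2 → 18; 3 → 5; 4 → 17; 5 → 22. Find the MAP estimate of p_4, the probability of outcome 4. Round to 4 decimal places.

MAP estimate: 0.2277

The posterior is Dirichlet(αᵢ + nᵢ) = Dirichlet(24, 20, 12, 24, 26).
For a Dirichlet(a₁,…,a_K) with all aᵢ > 1, the mode has j-th component (aⱼ − 1)/(Σaᵢ − K).
Here Σaᵢ = 106 and K = 5, so p_4 = (24 − 1)/(106 − 5) = 23/101 ≈ 0.2277.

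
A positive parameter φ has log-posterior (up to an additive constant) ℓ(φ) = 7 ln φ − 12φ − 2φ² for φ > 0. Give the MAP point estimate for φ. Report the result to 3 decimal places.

φ̂_MAP = 0.500

ℓ'(φ) = 7/φ − 12 − 4φ. Setting this to zero and multiplying by φ: 4φ² + 12φ − 7 = 0.
φ = (−12 + √(12² + 4·4·7)) / (2·4) = (−12 + √256) / 8 = (−12 + 16)/8 = 1/2.
ℓ''(φ) = −7/φ² − 4 < 0, confirming a maximum.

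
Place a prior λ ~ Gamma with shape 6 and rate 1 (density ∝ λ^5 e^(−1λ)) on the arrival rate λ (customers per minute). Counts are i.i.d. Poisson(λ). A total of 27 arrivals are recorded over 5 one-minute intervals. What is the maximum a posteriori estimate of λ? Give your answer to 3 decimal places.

Σxᵢ = 27, n = 5.
Posterior ∝ λ^5e^(−1λ) · λ^27e^(−5λ) = λ^32e^(−6λ), i.e. Gamma(shape=33, rate=6).
The mode of a Gamma(a, b) with a ≥ 1 (shape–rate) is (a−1)/b = 32/6 ≈ 5.333.

λ̂_MAP = 5.333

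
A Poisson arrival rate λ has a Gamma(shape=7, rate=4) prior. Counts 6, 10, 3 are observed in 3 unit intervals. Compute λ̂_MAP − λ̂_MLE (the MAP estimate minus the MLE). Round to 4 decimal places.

MAP − MLE = -2.7619

Σxᵢ = 19. Posterior is Gamma(26, 7); MAP = (26−1)/7 = 25/7 ≈ 3.57143.
MLE = x̄ = 19/3 ≈ 6.33333.
Difference = 25/7 − 19/3 = -58/21 ≈ -2.7619.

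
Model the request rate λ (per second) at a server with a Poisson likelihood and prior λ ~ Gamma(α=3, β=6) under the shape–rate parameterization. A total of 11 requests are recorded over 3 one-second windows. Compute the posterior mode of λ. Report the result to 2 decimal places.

λ̂_MAP = 1.44

Σxᵢ = 11, n = 3.
Posterior ∝ λ^2e^(−6λ) · λ^11e^(−3λ) = λ^13e^(−9λ), i.e. Gamma(shape=14, rate=9).
The mode of a Gamma(a, b) with a ≥ 1 (shape–rate) is (a−1)/b = 13/9 ≈ 1.44.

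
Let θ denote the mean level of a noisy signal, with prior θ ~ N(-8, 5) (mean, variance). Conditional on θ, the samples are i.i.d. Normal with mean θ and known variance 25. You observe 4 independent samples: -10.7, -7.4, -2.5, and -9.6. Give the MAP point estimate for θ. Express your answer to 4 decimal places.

θ̂_MAP = -7.8000

n = 4; x̄ = ((-10.7) + (-7.4) + (-2.5) + (-9.6))/4 = -30.2/4 = -7.55.
For a Normal prior and Normal likelihood with known variance, the posterior is Normal; its mode equals its mean, the precision-weighted average.
Prior precision 1/σ₀² = 1/5 = 0.2; data precision n/σ² = 4/25 = 0.16.
θ̂ = (0.2·(-8) + 0.16·(-7.55)) / (0.2 + 0.16) = (-2.808)/0.36 = -7.8000.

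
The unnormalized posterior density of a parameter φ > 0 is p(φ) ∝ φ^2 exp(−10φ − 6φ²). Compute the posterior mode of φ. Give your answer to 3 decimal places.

ℓ'(φ) = 2/φ − 10 − 12φ. Setting this to zero and multiplying by φ: 12φ² + 10φ − 2 = 0.
φ = (−10 + √(10² + 4·12·2)) / (2·12) = (−10 + √196) / 24 = (−10 + 14)/24 = 1/6.
ℓ''(φ) = −2/φ² − 12 < 0, confirming a maximum.

φ̂_MAP = 0.167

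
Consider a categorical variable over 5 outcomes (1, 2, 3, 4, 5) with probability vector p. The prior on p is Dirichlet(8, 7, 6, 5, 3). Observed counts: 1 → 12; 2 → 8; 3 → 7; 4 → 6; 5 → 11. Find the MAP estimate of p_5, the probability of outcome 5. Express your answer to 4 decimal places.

MAP estimate: 0.1912

The posterior is Dirichlet(αᵢ + nᵢ) = Dirichlet(20, 15, 13, 11, 14).
For a Dirichlet(a₁,…,a_K) with all aᵢ > 1, the mode has j-th component (aⱼ − 1)/(Σaᵢ − K).
Here Σaᵢ = 73 and K = 5, so p_5 = (14 − 1)/(73 − 5) = 13/68 ≈ 0.1912.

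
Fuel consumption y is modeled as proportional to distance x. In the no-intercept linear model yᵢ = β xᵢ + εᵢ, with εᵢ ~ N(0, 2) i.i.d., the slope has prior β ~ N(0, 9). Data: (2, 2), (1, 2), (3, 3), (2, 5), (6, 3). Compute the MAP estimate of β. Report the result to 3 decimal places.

log p(β | y) = −Σ(yᵢ − βxᵢ)²/(2·2) − β²/(2·9) + const.
Setting the derivative to zero: Σxᵢ(yᵢ − βxᵢ)/2 − β/9 = 0, so β = Σxᵢyᵢ / (Σxᵢ² + σ²/τ²).
Σxᵢyᵢ = 2·2 + 1·2 + 3·3 + 2·5 + 6·3 = 43; Σxᵢ² = 54; σ²/τ² = 2/9.
β̂_MAP = 43 / (54 + 2/9) = 43/(488/9) = 387/488 ≈ 0.793.

β̂_MAP = 0.793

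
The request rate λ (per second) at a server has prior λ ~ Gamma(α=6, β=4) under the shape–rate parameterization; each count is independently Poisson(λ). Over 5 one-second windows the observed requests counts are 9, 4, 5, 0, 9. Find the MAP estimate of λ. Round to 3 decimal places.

λ̂_MAP = 3.556

Σxᵢ = 9+4+5+0+9 = 27, with n = 5.
Posterior ∝ λ^5e^(−4λ) · λ^27e^(−5λ) = λ^32e^(−9λ), i.e. Gamma(shape=33, rate=9).
The mode of a Gamma(a, b) with a ≥ 1 (shape–rate) is (a−1)/b = 32/9 ≈ 3.556.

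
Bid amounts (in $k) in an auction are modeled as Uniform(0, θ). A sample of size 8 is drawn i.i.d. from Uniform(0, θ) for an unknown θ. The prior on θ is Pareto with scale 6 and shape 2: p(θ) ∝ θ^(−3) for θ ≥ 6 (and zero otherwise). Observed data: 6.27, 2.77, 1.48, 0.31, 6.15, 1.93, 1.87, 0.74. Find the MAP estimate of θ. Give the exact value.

The Uniform(0, θ) likelihood is θ^(−n) for θ ≥ max(xᵢ), zero otherwise. Here max(xᵢ) = 6.27.
Posterior ∝ θ^(−3) · θ^(−8) = θ^(−11) on θ ≥ max(6, 6.27) = 6.27.
This density is strictly decreasing in θ, so the posterior mode lies at the lower boundary of the support.

θ̂_MAP = 6.27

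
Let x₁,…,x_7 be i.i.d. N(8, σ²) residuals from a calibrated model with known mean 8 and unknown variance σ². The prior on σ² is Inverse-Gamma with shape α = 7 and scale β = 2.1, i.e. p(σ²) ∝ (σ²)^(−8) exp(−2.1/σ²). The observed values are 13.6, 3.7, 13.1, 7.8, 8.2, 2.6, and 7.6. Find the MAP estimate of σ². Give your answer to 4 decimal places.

σ̂²_MAP = 4.7591

Sum of squared deviations about the known mean: SS = (13.6−8)² + (3.7−8)² + (13.1−8)² + (7.8−8)² + (8.2−8)² + (2.6−8)² + (7.6−8)² = 105.26.
The Normal likelihood contributes (σ²)^(−n/2) exp(−SS/(2σ²)), so the posterior is Inverse-Gamma(α + n/2, β + SS/2) = Inverse-Gamma(10.5, 54.73).
The mode of Inverse-Gamma(a, b) is b/(a+1) = 54.73/11.5 ≈ 4.7591.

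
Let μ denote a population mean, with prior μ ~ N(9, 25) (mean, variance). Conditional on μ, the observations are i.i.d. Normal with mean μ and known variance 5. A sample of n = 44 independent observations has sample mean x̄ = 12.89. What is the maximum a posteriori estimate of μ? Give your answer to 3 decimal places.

μ̂_MAP = 12.872

n = 44, x̄ = 12.89.
For a Normal prior and Normal likelihood with known variance, the posterior is Normal; its mode equals its mean, the precision-weighted average.
Prior precision 1/σ₀² = 1/25 = 0.04; data precision n/σ² = 44/5 = 8.8.
μ̂ = (0.04·9 + 8.8·12.89) / (0.04 + 8.8) = 113.792/8.84 = 14224/1105 ≈ 12.872.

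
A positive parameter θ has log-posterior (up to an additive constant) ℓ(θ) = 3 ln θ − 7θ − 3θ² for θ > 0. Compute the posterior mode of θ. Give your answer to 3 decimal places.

ℓ'(θ) = 3/θ − 7 − 6θ. Setting this to zero and multiplying by θ: 6θ² + 7θ − 3 = 0.
θ = (−7 + √(7² + 4·6·3)) / (2·6) = (−7 + √121) / 12 = (−7 + 11)/12 = 1/3.
ℓ''(θ) = −3/θ² − 6 < 0, confirming a maximum.

θ̂_MAP = 0.333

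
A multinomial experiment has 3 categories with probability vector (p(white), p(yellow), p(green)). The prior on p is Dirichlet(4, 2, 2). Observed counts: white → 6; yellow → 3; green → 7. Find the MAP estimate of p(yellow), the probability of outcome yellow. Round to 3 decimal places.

The posterior is Dirichlet(αᵢ + nᵢ) = Dirichlet(10, 5, 9).
For a Dirichlet(a₁,…,a_K) with all aᵢ > 1, the mode has j-th component (aⱼ − 1)/(Σaᵢ − K).
Here Σaᵢ = 24 and K = 3, so p(yellow) = (5 − 1)/(24 − 3) = 4/21 ≈ 0.190.

MAP estimate of p(yellow) = 0.190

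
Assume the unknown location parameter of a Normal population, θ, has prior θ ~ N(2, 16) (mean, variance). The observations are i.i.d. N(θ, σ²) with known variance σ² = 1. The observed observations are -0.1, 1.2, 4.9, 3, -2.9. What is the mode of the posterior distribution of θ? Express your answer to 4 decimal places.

θ̂_MAP = 1.2296

n = 5; x̄ = ((-0.1) + 1.2 + 4.9 + 3 + (-2.9))/5 = 6.1/5 = 1.22.
For a Normal prior and Normal likelihood with known variance, the posterior is Normal; its mode equals its mean, the precision-weighted average.
Prior precision 1/σ₀² = 1/16 = 0.0625; data precision n/σ² = 5/1 = 5.
θ̂ = (0.0625·2 + 5·1.22) / (0.0625 + 5) = 6.225/5.0625 = 166/135 ≈ 1.2296.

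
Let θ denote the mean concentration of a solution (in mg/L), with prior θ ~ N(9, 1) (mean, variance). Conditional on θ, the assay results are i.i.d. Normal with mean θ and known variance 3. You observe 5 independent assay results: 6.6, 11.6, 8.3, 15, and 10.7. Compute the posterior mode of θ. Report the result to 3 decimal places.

θ̂_MAP = 9.900

n = 5; x̄ = (6.6 + 11.6 + 8.3 + 15 + 10.7)/5 = 52.2/5 = 10.44.
For a Normal prior and Normal likelihood with known variance, the posterior is Normal; its mode equals its mean, the precision-weighted average.
Prior precision 1/σ₀² = 1/1 = 1; data precision n/σ² = 5/3.
θ̂ = (1·9 + (5/3)·10.44) / (1 + 5/3) = 26.4/(8/3) = 9.900.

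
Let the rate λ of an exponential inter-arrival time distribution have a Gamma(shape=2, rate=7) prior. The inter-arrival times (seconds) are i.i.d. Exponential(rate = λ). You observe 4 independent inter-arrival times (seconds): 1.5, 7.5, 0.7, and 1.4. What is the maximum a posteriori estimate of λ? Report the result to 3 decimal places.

λ̂_MAP = 0.276

The Exponential(rate=λ) likelihood is ∝ λ^n e^(−λΣtᵢ). Here n = 4 and Σtᵢ = 1.5 + 7.5 + 0.7 + 1.4 = 11.1.
Posterior ∝ λe^(−7λ) · λ^4e^(−11.1λ) = λ^5e^(−18.1λ), i.e. Gamma(6, 18.1).
Mode = (a−1)/b = 5/18.1 ≈ 0.276.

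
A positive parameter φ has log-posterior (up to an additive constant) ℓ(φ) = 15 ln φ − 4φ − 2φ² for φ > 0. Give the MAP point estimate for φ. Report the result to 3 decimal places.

φ̂_MAP = 1.500

ℓ'(φ) = 15/φ − 4 − 4φ. Setting this to zero and multiplying by φ: 4φ² + 4φ − 15 = 0.
φ = (−4 + √(4² + 4·4·15)) / (2·4) = (−4 + √256) / 8 = (−4 + 16)/8 = 3/2.
ℓ''(φ) = −15/φ² − 4 < 0, confirming a maximum.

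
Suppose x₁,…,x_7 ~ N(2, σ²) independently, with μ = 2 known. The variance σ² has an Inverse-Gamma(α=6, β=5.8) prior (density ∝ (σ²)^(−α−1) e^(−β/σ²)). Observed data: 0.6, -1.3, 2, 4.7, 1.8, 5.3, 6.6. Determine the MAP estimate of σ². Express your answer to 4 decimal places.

Sum of squared deviations about the known mean: SS = (0.6−2)² + (-1.3−2)² + (2−2)² + (4.7−2)² + (1.8−2)² + (5.3−2)² + (6.6−2)² = 52.23.
The Normal likelihood contributes (σ²)^(−n/2) exp(−SS/(2σ²)), so the posterior is Inverse-Gamma(α + n/2, β + SS/2) = Inverse-Gamma(9.5, 31.915).
The mode of Inverse-Gamma(a, b) is b/(a+1) = 31.915/10.5 ≈ 3.0395.

σ̂²_MAP = 3.0395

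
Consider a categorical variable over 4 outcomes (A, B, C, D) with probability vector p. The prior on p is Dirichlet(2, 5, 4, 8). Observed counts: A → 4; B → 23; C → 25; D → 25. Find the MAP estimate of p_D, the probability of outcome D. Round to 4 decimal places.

The posterior is Dirichlet(αᵢ + nᵢ) = Dirichlet(6, 28, 29, 33).
For a Dirichlet(a₁,…,a_K) with all aᵢ > 1, the mode has j-th component (aⱼ − 1)/(Σaᵢ − K).
Here Σaᵢ = 96 and K = 4, so p_D = (33 − 1)/(96 − 4) = 32/92 ≈ 0.3478.

MAP estimate of p_D = 0.3478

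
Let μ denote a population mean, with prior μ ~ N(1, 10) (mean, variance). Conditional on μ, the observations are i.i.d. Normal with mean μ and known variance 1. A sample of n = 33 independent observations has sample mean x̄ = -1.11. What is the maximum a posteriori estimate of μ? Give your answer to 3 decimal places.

n = 33, x̄ = -1.11.
For a Normal prior and Normal likelihood with known variance, the posterior is Normal; its mode equals its mean, the precision-weighted average.
Prior precision 1/σ₀² = 1/10 = 0.1; data precision n/σ² = 33/1 = 33.
μ̂ = (0.1·1 + 33·(-1.11)) / (0.1 + 33) = (-36.53)/33.1 = -3653/3310 ≈ -1.104.

μ̂_MAP = -1.104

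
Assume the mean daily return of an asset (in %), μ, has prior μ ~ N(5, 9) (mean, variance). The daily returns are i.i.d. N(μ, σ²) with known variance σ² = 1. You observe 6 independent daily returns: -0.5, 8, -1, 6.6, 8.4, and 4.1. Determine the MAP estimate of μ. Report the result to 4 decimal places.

μ̂_MAP = 4.2800

n = 6; x̄ = ((-0.5) + 8 + (-1) + 6.6 + 8.4 + 4.1)/6 = 25.6/6 = 64/15 ≈ 4.2667.
For a Normal prior and Normal likelihood with known variance, the posterior is Normal; its mode equals its mean, the precision-weighted average.
Prior precision 1/σ₀² = 1/9; data precision n/σ² = 6/1 = 6.
μ̂ = ((1/9)·5 + 6·(64/15)) / (1/9 + 6) = (1177/45)/(55/9) = 4.2800.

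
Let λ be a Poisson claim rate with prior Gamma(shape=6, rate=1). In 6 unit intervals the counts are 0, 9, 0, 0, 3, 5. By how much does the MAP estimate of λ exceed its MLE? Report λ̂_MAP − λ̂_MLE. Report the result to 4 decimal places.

Σxᵢ = 17. Posterior is Gamma(23, 7); MAP = (23−1)/7 = 22/7 ≈ 3.14286.
MLE = x̄ = 17/6 ≈ 2.83333.
Difference = 22/7 − 17/6 = 13/42 ≈ 0.3095.

MAP − MLE = 0.3095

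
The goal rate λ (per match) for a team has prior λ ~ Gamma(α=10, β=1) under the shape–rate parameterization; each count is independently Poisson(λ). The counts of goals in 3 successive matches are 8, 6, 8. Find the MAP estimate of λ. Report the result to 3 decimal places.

λ̂_MAP = 7.750

Σxᵢ = 8+6+8 = 22, with n = 3.
Posterior ∝ λ^9e^(−1λ) · λ^22e^(−3λ) = λ^31e^(−4λ), i.e. Gamma(shape=32, rate=4).
The mode of a Gamma(a, b) with a ≥ 1 (shape–rate) is (a−1)/b = 31/4 ≈ 7.750.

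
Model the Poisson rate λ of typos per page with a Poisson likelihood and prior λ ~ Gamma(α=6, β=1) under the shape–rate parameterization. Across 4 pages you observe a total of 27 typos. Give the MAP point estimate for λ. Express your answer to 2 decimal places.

λ̂_MAP = 6.40

Σxᵢ = 27, n = 4.
Posterior ∝ λ^5e^(−1λ) · λ^27e^(−4λ) = λ^32e^(−5λ), i.e. Gamma(shape=33, rate=5).
The mode of a Gamma(a, b) with a ≥ 1 (shape–rate) is (a−1)/b = 32/5 ≈ 6.40.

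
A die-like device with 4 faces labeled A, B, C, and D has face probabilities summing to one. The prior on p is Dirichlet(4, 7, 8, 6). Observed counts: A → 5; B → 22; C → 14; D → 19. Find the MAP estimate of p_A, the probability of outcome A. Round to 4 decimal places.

The posterior is Dirichlet(αᵢ + nᵢ) = Dirichlet(9, 29, 22, 25).
For a Dirichlet(a₁,…,a_K) with all aᵢ > 1, the mode has j-th component (aⱼ − 1)/(Σaᵢ − K).
Here Σaᵢ = 85 and K = 4, so p_A = (9 − 1)/(85 − 4) = 8/81 ≈ 0.0988.

MAP estimate of p_A = 0.0988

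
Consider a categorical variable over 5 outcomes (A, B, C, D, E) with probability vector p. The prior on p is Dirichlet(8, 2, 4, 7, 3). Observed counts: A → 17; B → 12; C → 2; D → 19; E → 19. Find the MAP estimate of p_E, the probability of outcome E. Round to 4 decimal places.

The posterior is Dirichlet(αᵢ + nᵢ) = Dirichlet(25, 14, 6, 26, 22).
For a Dirichlet(a₁,…,a_K) with all aᵢ > 1, the mode has j-th component (aⱼ − 1)/(Σaᵢ − K).
Here Σaᵢ = 93 and K = 5, so p_E = (22 − 1)/(93 − 5) = 21/88 ≈ 0.2386.

MAP estimate of p_E = 0.2386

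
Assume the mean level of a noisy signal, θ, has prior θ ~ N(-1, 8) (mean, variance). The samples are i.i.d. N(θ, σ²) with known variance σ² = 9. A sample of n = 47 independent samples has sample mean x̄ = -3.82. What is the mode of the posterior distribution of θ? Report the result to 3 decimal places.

θ̂_MAP = -3.754

n = 47, x̄ = -3.82.
For a Normal prior and Normal likelihood with known variance, the posterior is Normal; its mode equals its mean, the precision-weighted average.
Prior precision 1/σ₀² = 1/8 = 0.125; data precision n/σ² = 47/9.
θ̂ = (0.125·(-1) + (47/9)·(-3.82)) / (0.125 + 47/9) = (-36133/1800)/(385/72) = -36133/9625 ≈ -3.754.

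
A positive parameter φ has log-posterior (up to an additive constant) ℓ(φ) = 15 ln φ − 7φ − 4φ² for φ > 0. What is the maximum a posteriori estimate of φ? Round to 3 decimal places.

φ̂_MAP = 1.000

ℓ'(φ) = 15/φ − 7 − 8φ. Setting this to zero and multiplying by φ: 8φ² + 7φ − 15 = 0.
φ = (−7 + √(7² + 4·8·15)) / (2·8) = (−7 + √529) / 16 = (−7 + 23)/16 = 1.
ℓ''(φ) = −15/φ² − 8 < 0, confirming a maximum.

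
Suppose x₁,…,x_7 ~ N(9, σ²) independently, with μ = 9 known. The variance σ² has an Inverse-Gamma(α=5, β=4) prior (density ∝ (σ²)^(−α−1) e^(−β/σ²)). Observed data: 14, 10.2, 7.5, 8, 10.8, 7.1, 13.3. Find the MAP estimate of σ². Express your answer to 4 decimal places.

Sum of squared deviations about the known mean: SS = (14−9)² + (10.2−9)² + (7.5−9)² + (8−9)² + (10.8−9)² + (7.1−9)² + (13.3−9)² = 55.03.
The Normal likelihood contributes (σ²)^(−n/2) exp(−SS/(2σ²)), so the posterior is Inverse-Gamma(α + n/2, β + SS/2) = Inverse-Gamma(8.5, 31.515).
The mode of Inverse-Gamma(a, b) is b/(a+1) = 31.515/9.5 ≈ 3.3174.

σ̂²_MAP = 3.3174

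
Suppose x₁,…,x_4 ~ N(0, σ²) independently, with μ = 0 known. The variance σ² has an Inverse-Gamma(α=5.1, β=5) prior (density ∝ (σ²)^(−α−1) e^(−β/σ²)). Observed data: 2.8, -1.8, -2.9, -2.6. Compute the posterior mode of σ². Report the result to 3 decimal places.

Sum of squared deviations about the known mean: SS = (2.8−0)² + (-1.8−0)² + (-2.9−0)² + (-2.6−0)² = 26.25.
The Normal likelihood contributes (σ²)^(−n/2) exp(−SS/(2σ²)), so the posterior is Inverse-Gamma(α + n/2, β + SS/2) = Inverse-Gamma(7.1, 18.125).
The mode of Inverse-Gamma(a, b) is b/(a+1) = 18.125/8.1 ≈ 2.238.

σ̂²_MAP = 2.238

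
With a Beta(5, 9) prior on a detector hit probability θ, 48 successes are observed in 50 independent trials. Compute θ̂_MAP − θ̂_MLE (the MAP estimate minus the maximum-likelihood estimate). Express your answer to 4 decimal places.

MAP − MLE = -0.1213

Posterior is Beta(53, 11); MAP = (53−1)/(64−2) = 52/62 ≈ 0.83871.
MLE ignores the prior: θ̂_MLE = k/n = 48/50 ≈ 0.96000.
Difference = 52/62 − 48/50 = -94/775 ≈ -0.1213.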